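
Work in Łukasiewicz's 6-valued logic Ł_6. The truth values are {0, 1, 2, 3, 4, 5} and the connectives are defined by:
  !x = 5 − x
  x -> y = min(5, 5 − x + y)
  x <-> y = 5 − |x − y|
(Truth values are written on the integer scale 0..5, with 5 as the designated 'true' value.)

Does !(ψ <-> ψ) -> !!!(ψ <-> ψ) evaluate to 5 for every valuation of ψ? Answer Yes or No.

ψ = 0 ↦ 5
ψ = 1 ↦ 5
ψ = 2 ↦ 5
ψ = 3 ↦ 5
ψ = 4 ↦ 5
ψ = 5 ↦ 5
Every assignment gives a value ≥ 5.

Yes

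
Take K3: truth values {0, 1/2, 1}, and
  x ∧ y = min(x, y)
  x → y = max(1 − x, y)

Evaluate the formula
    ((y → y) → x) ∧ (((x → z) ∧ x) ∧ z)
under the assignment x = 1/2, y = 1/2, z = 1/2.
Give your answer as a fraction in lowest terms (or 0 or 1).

1/2

y → y = 1/2 → 1/2 = 1/2
(y → y) → x = 1/2 → 1/2 = 1/2
x → z = 1/2 → 1/2 = 1/2
(x → z) ∧ x = 1/2 ∧ 1/2 = 1/2
((x → z) ∧ x) ∧ z = 1/2 ∧ 1/2 = 1/2
((y → y) → x) ∧ (((x → z) ∧ x) ∧ z) = 1/2 ∧ 1/2 = 1/2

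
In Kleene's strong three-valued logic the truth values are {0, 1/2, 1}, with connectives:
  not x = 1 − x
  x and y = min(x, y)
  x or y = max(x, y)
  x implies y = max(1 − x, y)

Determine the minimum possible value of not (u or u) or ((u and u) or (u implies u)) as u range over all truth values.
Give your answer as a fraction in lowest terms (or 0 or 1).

Take u = 1/2:
u or u = 1/2 or 1/2 = 1/2
not (u or u) = not 1/2 = 1/2
u and u = 1/2 and 1/2 = 1/2
u implies u = 1/2 implies 1/2 = 1/2
(u and u) or (u implies u) = 1/2 or 1/2 = 1/2
not (u or u) or ((u and u) or (u implies u)) = 1/2 or 1/2 = 1/2
No assignment yields a value below 1/2, so this is the minimum.

1/2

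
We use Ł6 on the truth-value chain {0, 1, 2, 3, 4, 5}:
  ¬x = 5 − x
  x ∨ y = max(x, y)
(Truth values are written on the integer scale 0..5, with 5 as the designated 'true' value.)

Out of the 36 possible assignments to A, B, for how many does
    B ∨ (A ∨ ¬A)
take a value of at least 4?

28

value 5: 16 assignments (counts)
value 4: 12 assignments (counts)
value 3: 8 assignments
So 28 of the 36 assignments meet the threshold.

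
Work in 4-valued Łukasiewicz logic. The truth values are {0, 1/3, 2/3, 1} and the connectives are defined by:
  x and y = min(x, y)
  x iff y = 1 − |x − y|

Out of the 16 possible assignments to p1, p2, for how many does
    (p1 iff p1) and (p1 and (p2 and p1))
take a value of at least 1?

p1 = 0, p2 = 0 ↦ 0  <
p1 = 0, p2 = 1/3 ↦ 0  <
p1 = 0, p2 = 2/3 ↦ 0  <
p1 = 0, p2 = 1 ↦ 0  <
p1 = 1/3, p2 = 0 ↦ 0  <
p1 = 1/3, p2 = 1/3 ↦ 1/3  <
p1 = 1/3, p2 = 2/3 ↦ 1/3  <
p1 = 1/3, p2 = 1 ↦ 1/3  <
p1 = 2/3, p2 = 0 ↦ 0  <
p1 = 2/3, p2 = 1/3 ↦ 1/3  <
p1 = 2/3, p2 = 2/3 ↦ 2/3  <
p1 = 2/3, p2 = 1 ↦ 2/3  <
p1 = 1, p2 = 0 ↦ 0  <
p1 = 1, p2 = 1/3 ↦ 1/3  <
p1 = 1, p2 = 2/3 ↦ 2/3  <
p1 = 1, p2 = 1 ↦ 1  ≥
So 1 of the 16 assignments meets the threshold.

1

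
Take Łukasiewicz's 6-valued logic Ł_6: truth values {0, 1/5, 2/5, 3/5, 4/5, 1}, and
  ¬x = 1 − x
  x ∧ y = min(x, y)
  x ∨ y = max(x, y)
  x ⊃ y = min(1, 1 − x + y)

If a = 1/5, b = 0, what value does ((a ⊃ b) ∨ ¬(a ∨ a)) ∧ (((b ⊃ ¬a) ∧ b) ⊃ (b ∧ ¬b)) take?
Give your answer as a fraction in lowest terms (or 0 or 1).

4/5

a ⊃ b = 1/5 ⊃ 0 = 4/5
a ∨ a = 1/5 ∨ 1/5 = 1/5
¬(a ∨ a) = ¬1/5 = 4/5
(a ⊃ b) ∨ ¬(a ∨ a) = 4/5 ∨ 4/5 = 4/5
¬a = ¬1/5 = 4/5
b ⊃ ¬a = 0 ⊃ 4/5 = 1
(b ⊃ ¬a) ∧ b = 1 ∧ 0 = 0
¬b = ¬0 = 1
b ∧ ¬b = 0 ∧ 1 = 0
((b ⊃ ¬a) ∧ b) ⊃ (b ∧ ¬b) = 0 ⊃ 0 = 1
((a ⊃ b) ∨ ¬(a ∨ a)) ∧ (((b ⊃ ¬a) ∧ b) ⊃ (b ∧ ¬b)) = 4/5 ∧ 1 = 4/5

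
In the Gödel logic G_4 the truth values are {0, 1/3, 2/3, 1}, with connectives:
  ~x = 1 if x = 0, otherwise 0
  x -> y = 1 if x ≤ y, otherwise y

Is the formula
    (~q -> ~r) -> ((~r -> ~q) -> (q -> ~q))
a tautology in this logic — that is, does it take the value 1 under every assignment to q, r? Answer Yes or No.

Counterexample: take q = 1/3, r = 1/3.
~q = ~1/3 = 0
~r = ~1/3 = 0
~q -> ~r = 0 -> 0 = 1
~r = ~1/3 = 0
~q = ~1/3 = 0
~r -> ~q = 0 -> 0 = 1
~q = ~1/3 = 0
q -> ~q = 1/3 -> 0 = 0
(~r -> ~q) -> (q -> ~q) = 1 -> 0 = 0
(~q -> ~r) -> ((~r -> ~q) -> (q -> ~q)) = 1 -> 0 = 0
This gives 0 ≠ 1.

No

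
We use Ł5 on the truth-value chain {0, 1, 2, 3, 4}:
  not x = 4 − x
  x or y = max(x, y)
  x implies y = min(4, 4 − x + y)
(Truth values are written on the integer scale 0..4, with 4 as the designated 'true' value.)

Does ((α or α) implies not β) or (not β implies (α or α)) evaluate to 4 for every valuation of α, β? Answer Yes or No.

Yes

At α = 4, β = 3, for instance:
α or α = 4 or 4 = 4
not β = not 3 = 1
(α or α) implies not β = 4 implies 1 = 1
not β implies (α or α) = 1 implies 4 = 4
((α or α) implies not β) or (not β implies (α or α)) = 1 or 4 = 4
and checking the remaining 24 assignments likewise gives ≥ 4 in every case.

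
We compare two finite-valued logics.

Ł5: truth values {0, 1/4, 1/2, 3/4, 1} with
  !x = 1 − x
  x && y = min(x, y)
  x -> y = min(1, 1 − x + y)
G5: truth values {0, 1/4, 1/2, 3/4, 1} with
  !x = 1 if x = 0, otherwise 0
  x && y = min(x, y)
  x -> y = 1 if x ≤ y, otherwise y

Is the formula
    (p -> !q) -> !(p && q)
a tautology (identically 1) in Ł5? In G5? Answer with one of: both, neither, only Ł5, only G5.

only G5

In Ł5: at p = 1/4, q = 1/4 the value is 3/4 — not a tautology.
In G5: every assignment gives 1 — tautology.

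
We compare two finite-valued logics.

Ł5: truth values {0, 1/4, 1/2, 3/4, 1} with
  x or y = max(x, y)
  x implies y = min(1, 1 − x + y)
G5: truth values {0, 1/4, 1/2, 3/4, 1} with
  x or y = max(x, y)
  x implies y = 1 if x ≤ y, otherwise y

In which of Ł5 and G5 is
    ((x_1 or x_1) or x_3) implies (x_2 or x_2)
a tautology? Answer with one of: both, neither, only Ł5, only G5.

In Ł5: at x_1 = 0, x_2 = 0, x_3 = 1/4 the value is 3/4 — not a tautology.
In G5: at x_1 = 0, x_2 = 0, x_3 = 1/4 the value is 0 — not a tautology.

neither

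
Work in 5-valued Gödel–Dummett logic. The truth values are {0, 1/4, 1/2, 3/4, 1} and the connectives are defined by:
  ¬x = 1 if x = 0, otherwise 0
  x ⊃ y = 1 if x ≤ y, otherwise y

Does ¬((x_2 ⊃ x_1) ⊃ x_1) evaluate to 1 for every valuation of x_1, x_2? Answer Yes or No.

Counterexample: take x_1 = 0, x_2 = 1/4.
x_2 ⊃ x_1 = 1/4 ⊃ 0 = 0
(x_2 ⊃ x_1) ⊃ x_1 = 0 ⊃ 0 = 1
¬((x_2 ⊃ x_1) ⊃ x_1) = ¬1 = 0
This gives 0 ≠ 1.

No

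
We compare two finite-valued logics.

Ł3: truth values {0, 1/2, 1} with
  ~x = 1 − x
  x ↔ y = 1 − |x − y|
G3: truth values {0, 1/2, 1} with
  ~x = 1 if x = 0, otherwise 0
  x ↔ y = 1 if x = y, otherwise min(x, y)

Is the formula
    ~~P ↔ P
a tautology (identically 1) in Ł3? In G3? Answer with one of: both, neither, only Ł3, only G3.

only Ł3

In Ł3: every assignment gives 1 — tautology.
In G3: at P = 1/2 the value is 1/2 — not a tautology.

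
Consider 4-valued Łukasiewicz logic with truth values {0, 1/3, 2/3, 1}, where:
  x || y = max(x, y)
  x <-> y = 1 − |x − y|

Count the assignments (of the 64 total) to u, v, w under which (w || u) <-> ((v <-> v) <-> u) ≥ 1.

40

value 1: 40 assignments (counts)
value 2/3: 12 assignments
value 1/3: 8 assignments
value 0: 4 assignments
So 40 of the 64 assignments meet the threshold.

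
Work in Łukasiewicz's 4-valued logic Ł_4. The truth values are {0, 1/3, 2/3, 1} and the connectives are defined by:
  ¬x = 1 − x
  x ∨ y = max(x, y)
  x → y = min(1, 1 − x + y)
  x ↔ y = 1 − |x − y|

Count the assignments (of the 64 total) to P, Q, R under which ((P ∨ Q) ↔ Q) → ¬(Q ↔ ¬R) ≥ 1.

value 1: 19 assignments (counts)
value 2/3: 17 assignments
value 1/3: 18 assignments
value 0: 10 assignments
So 19 of the 64 assignments meet the threshold.

19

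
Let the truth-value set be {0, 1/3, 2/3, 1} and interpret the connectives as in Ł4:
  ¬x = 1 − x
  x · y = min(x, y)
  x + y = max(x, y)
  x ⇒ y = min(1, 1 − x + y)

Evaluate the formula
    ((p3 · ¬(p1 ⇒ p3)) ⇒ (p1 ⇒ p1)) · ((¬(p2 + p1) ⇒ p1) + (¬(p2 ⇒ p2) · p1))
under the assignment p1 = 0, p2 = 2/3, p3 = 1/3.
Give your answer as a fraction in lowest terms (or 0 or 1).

p1 ⇒ p3 = 0 ⇒ 1/3 = 1
¬(p1 ⇒ p3) = ¬1 = 0
p3 · ¬(p1 ⇒ p3) = 1/3 · 0 = 0
p1 ⇒ p1 = 0 ⇒ 0 = 1
(p3 · ¬(p1 ⇒ p3)) ⇒ (p1 ⇒ p1) = 0 ⇒ 1 = 1
p2 + p1 = 2/3 + 0 = 2/3
¬(p2 + p1) = ¬2/3 = 1/3
¬(p2 + p1) ⇒ p1 = 1/3 ⇒ 0 = 2/3
p2 ⇒ p2 = 2/3 ⇒ 2/3 = 1
¬(p2 ⇒ p2) = ¬1 = 0
¬(p2 ⇒ p2) · p1 = 0 · 0 = 0
(¬(p2 + p1) ⇒ p1) + (¬(p2 ⇒ p2) · p1) = 2/3 + 0 = 2/3
((p3 · ¬(p1 ⇒ p3)) ⇒ (p1 ⇒ p1)) · ((¬(p2 + p1) ⇒ p1) + (¬(p2 ⇒ p2) · p1)) = 1 · 2/3 = 2/3

2/3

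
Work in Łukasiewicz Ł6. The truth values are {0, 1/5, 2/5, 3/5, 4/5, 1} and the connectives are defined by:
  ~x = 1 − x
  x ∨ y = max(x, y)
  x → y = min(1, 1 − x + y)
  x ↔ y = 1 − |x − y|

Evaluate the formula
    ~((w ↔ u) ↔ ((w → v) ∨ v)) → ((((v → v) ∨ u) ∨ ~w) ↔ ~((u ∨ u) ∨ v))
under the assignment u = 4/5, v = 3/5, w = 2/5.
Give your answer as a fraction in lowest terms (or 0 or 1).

w ↔ u = 2/5 ↔ 4/5 = 3/5
w → v = 2/5 → 3/5 = 1
(w → v) ∨ v = 1 ∨ 3/5 = 1
(w ↔ u) ↔ ((w → v) ∨ v) = 3/5 ↔ 1 = 3/5
~((w ↔ u) ↔ ((w → v) ∨ v)) = ~3/5 = 2/5
v → v = 3/5 → 3/5 = 1
(v → v) ∨ u = 1 ∨ 4/5 = 1
~w = ~2/5 = 3/5
((v → v) ∨ u) ∨ ~w = 1 ∨ 3/5 = 1
u ∨ u = 4/5 ∨ 4/5 = 4/5
(u ∨ u) ∨ v = 4/5 ∨ 3/5 = 4/5
~((u ∨ u) ∨ v) = ~4/5 = 1/5
(((v → v) ∨ u) ∨ ~w) ↔ ~((u ∨ u) ∨ v) = 1 ↔ 1/5 = 1/5
~((w ↔ u) ↔ ((w → v) ∨ v)) → ((((v → v) ∨ u) ∨ ~w) ↔ ~((u ∨ u) ∨ v)) = 2/5 → 1/5 = 4/5

4/5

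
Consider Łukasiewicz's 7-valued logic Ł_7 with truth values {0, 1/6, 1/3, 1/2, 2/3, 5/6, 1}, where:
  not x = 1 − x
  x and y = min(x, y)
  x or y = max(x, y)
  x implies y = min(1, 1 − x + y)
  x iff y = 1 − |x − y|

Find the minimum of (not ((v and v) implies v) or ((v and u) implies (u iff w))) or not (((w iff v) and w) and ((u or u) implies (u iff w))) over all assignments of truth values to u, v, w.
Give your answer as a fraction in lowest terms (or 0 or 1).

Take u = 1, v = 1, w = 1/2:
v and v = 1 and 1 = 1
(v and v) implies v = 1 implies 1 = 1
not ((v and v) implies v) = not 1 = 0
v and u = 1 and 1 = 1
u iff w = 1 iff 1/2 = 1/2
(v and u) implies (u iff w) = 1 implies 1/2 = 1/2
not ((v and v) implies v) or ((v and u) implies (u iff w)) = 0 or 1/2 = 1/2
w iff v = 1/2 iff 1 = 1/2
(w iff v) and w = 1/2 and 1/2 = 1/2
u or u = 1 or 1 = 1
u iff w = 1 iff 1/2 = 1/2
(u or u) implies (u iff w) = 1 implies 1/2 = 1/2
((w iff v) and w) and ((u or u) implies (u iff w)) = 1/2 and 1/2 = 1/2
not (((w iff v) and w) and ((u or u) implies (u iff w))) = not 1/2 = 1/2
(not ((v and v) implies v) or ((v and u) implies (u iff w))) or not (((w iff v) and w) and ((u or u) implies (u iff w))) = 1/2 or 1/2 = 1/2
No assignment yields a value below 1/2, so this is the minimum.

1/2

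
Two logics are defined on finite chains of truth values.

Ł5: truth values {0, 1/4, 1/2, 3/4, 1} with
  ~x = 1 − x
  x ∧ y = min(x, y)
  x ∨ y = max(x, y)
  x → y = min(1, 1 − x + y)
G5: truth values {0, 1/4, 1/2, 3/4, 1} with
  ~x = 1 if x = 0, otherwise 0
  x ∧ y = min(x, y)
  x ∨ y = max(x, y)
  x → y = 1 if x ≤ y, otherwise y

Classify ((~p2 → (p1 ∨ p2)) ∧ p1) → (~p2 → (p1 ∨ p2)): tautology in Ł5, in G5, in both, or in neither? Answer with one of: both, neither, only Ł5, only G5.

both

In Ł5: every assignment gives 1 — tautology.
In G5: every assignment gives 1 — tautology.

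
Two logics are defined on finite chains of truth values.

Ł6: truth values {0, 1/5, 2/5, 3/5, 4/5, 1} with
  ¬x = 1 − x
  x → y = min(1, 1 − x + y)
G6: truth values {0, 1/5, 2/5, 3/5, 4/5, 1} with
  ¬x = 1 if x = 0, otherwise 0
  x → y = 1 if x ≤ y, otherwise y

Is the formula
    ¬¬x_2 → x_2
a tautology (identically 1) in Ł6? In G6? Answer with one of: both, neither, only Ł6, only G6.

In Ł6: every assignment gives 1 — tautology.
In G6: at x_2 = 1/5 the value is 1/5 — not a tautology.

only Ł6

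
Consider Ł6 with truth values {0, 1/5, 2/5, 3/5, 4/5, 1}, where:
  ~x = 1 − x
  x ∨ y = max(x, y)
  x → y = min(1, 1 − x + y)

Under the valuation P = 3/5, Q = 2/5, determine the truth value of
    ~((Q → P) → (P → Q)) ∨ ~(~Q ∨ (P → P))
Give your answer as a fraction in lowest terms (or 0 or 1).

Q → P = 2/5 → 3/5 = 1
P → Q = 3/5 → 2/5 = 4/5
(Q → P) → (P → Q) = 1 → 4/5 = 4/5
~((Q → P) → (P → Q)) = ~4/5 = 1/5
~Q = ~2/5 = 3/5
P → P = 3/5 → 3/5 = 1
~Q ∨ (P → P) = 3/5 ∨ 1 = 1
~(~Q ∨ (P → P)) = ~1 = 0
~((Q → P) → (P → Q)) ∨ ~(~Q ∨ (P → P)) = 1/5 ∨ 0 = 1/5

1/5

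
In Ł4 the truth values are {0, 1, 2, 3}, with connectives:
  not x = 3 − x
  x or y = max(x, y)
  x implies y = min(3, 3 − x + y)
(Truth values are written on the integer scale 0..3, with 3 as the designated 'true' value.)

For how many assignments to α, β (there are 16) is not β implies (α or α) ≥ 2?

13

α = 0, β = 0 ↦ 0  <
α = 0, β = 1 ↦ 1  <
α = 0, β = 2 ↦ 2  ≥
α = 0, β = 3 ↦ 3  ≥
α = 1, β = 0 ↦ 1  <
α = 1, β = 1 ↦ 2  ≥
α = 1, β = 2 ↦ 3  ≥
α = 1, β = 3 ↦ 3  ≥
α = 2, β = 0 ↦ 2  ≥
α = 2, β = 1 ↦ 3  ≥
α = 2, β = 2 ↦ 3  ≥
α = 2, β = 3 ↦ 3  ≥
α = 3, β = 0 ↦ 3  ≥
α = 3, β = 1 ↦ 3  ≥
α = 3, β = 2 ↦ 3  ≥
α = 3, β = 3 ↦ 3  ≥
So 13 of the 16 assignments meet the threshold.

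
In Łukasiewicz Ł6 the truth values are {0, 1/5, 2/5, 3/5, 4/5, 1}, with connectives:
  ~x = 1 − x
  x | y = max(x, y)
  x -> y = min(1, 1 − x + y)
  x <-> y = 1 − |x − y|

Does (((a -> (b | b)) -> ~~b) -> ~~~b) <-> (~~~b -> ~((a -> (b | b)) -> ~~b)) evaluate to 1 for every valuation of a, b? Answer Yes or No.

Counterexample: take a = 0, b = 3/5.
b | b = 3/5 | 3/5 = 3/5
a -> (b | b) = 0 -> 3/5 = 1
~b = ~3/5 = 2/5
~~b = ~2/5 = 3/5
(a -> (b | b)) -> ~~b = 1 -> 3/5 = 3/5
~b = ~3/5 = 2/5
~~b = ~2/5 = 3/5
~~~b = ~3/5 = 2/5
((a -> (b | b)) -> ~~b) -> ~~~b = 3/5 -> 2/5 = 4/5
~b = ~3/5 = 2/5
~~b = ~2/5 = 3/5
~~~b = ~3/5 = 2/5
b | b = 3/5 | 3/5 = 3/5
a -> (b | b) = 0 -> 3/5 = 1
~b = ~3/5 = 2/5
~~b = ~2/5 = 3/5
(a -> (b | b)) -> ~~b = 1 -> 3/5 = 3/5
~((a -> (b | b)) -> ~~b) = ~3/5 = 2/5
~~~b -> ~((a -> (b | b)) -> ~~b) = 2/5 -> 2/5 = 1
(((a -> (b | b)) -> ~~b) -> ~~~b) <-> (~~~b -> ~((a -> (b | b)) -> ~~b)) = 4/5 <-> 1 = 4/5
This gives 4/5 ≠ 1.

No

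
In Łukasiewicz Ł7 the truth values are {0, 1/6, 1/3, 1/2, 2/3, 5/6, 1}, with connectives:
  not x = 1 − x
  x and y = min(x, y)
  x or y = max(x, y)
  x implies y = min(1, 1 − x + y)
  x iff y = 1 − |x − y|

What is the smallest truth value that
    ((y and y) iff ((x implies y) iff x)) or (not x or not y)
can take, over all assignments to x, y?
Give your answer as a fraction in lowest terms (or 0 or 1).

Take x = 1/2, y = 1:
y and y = 1 and 1 = 1
x implies y = 1/2 implies 1 = 1
(x implies y) iff x = 1 iff 1/2 = 1/2
(y and y) iff ((x implies y) iff x) = 1 iff 1/2 = 1/2
not x = not 1/2 = 1/2
not y = not 1 = 0
not x or not y = 1/2 or 0 = 1/2
((y and y) iff ((x implies y) iff x)) or (not x or not y) = 1/2 or 1/2 = 1/2
No assignment yields a value below 1/2, so this is the minimum.

1/2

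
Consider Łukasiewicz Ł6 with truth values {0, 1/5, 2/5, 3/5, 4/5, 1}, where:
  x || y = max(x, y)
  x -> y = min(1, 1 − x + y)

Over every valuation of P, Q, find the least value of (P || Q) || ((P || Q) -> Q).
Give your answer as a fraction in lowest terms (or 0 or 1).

3/5

Take P = 2/5, Q = 0:
P || Q = 2/5 || 0 = 2/5
P || Q = 2/5 || 0 = 2/5
(P || Q) -> Q = 2/5 -> 0 = 3/5
(P || Q) || ((P || Q) -> Q) = 2/5 || 3/5 = 3/5
No assignment yields a value below 3/5, so this is the minimum.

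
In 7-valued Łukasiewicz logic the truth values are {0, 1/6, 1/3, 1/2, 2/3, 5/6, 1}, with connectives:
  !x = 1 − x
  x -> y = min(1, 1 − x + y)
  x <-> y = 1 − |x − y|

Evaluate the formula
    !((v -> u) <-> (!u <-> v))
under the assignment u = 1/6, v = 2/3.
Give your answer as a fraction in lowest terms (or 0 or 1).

v -> u = 2/3 -> 1/6 = 1/2
!u = !1/6 = 5/6
!u <-> v = 5/6 <-> 2/3 = 5/6
(v -> u) <-> (!u <-> v) = 1/2 <-> 5/6 = 2/3
!((v -> u) <-> (!u <-> v)) = !2/3 = 1/3

1/3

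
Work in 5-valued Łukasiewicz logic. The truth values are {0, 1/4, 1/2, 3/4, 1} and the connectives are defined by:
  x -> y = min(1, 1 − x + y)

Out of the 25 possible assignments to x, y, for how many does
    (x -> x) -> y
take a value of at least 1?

value 1: 5 assignments (counts)
value 3/4: 5 assignments
value 1/2: 5 assignments
value 1/4: 5 assignments
value 0: 5 assignments
So 5 of the 25 assignments meet the threshold.

5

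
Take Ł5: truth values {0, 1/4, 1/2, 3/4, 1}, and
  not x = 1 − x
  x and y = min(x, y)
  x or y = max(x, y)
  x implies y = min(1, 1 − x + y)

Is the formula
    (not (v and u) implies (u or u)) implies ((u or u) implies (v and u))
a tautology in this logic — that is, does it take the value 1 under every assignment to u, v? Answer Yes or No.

Counterexample: take u = 3/4, v = 0.
v and u = 0 and 3/4 = 0
not (v and u) = not 0 = 1
u or u = 3/4 or 3/4 = 3/4
not (v and u) implies (u or u) = 1 implies 3/4 = 3/4
u or u = 3/4 or 3/4 = 3/4
v and u = 0 and 3/4 = 0
(u or u) implies (v and u) = 3/4 implies 0 = 1/4
(not (v and u) implies (u or u)) implies ((u or u) implies (v and u)) = 3/4 implies 1/4 = 1/2
This gives 1/2 ≠ 1.

No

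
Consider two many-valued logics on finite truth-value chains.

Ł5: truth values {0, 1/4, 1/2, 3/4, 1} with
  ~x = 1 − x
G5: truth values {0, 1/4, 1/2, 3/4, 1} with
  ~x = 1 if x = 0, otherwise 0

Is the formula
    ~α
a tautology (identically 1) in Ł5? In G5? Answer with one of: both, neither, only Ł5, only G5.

neither

In Ł5: at α = 1/4 the value is 3/4 — not a tautology.
In G5: at α = 1/4 the value is 0 — not a tautology.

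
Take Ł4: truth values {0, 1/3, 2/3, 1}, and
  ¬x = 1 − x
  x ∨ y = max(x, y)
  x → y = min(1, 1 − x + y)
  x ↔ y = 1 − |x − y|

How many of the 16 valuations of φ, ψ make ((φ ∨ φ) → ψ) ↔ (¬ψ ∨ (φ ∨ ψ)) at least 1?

φ = 0, ψ = 0 ↦ 1  ≥
φ = 0, ψ = 1/3 ↦ 2/3  <
φ = 0, ψ = 2/3 ↦ 2/3  <
φ = 0, ψ = 1 ↦ 1  ≥
φ = 1/3, ψ = 0 ↦ 2/3  <
φ = 1/3, ψ = 1/3 ↦ 2/3  <
φ = 1/3, ψ = 2/3 ↦ 2/3  <
φ = 1/3, ψ = 1 ↦ 1  ≥
φ = 2/3, ψ = 0 ↦ 1/3  <
φ = 2/3, ψ = 1/3 ↦ 1  ≥
φ = 2/3, ψ = 2/3 ↦ 2/3  <
φ = 2/3, ψ = 1 ↦ 1  ≥
φ = 1, ψ = 0 ↦ 0  <
φ = 1, ψ = 1/3 ↦ 1/3  <
φ = 1, ψ = 2/3 ↦ 2/3  <
φ = 1, ψ = 1 ↦ 1  ≥
So 6 of the 16 assignments meet the threshold.

6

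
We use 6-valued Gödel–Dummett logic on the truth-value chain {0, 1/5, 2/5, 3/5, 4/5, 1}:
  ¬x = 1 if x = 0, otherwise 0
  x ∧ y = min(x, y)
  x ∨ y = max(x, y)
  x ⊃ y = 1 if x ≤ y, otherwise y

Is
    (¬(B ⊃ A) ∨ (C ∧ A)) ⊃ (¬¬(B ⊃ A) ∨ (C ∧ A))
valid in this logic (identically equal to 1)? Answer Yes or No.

Counterexample: take A = 0, B = 1/5, C = 0.
B ⊃ A = 1/5 ⊃ 0 = 0
¬(B ⊃ A) = ¬0 = 1
C ∧ A = 0 ∧ 0 = 0
¬(B ⊃ A) ∨ (C ∧ A) = 1 ∨ 0 = 1
B ⊃ A = 1/5 ⊃ 0 = 0
¬(B ⊃ A) = ¬0 = 1
¬¬(B ⊃ A) = ¬1 = 0
C ∧ A = 0 ∧ 0 = 0
¬¬(B ⊃ A) ∨ (C ∧ A) = 0 ∨ 0 = 0
(¬(B ⊃ A) ∨ (C ∧ A)) ⊃ (¬¬(B ⊃ A) ∨ (C ∧ A)) = 1 ⊃ 0 = 0
This gives 0 ≠ 1.

No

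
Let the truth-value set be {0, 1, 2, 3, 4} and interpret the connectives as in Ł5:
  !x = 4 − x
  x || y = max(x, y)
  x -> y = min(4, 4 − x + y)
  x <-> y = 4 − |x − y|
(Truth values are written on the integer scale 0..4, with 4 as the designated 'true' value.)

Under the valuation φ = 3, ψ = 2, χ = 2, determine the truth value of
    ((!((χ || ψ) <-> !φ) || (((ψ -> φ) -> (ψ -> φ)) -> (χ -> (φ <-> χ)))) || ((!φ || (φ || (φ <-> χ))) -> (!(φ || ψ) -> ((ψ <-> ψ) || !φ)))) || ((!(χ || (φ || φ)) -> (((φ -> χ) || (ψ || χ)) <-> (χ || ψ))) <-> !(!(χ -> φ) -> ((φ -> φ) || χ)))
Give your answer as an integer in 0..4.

χ || ψ = 2 || 2 = 2
!φ = !3 = 1
(χ || ψ) <-> !φ = 2 <-> 1 = 3
!((χ || ψ) <-> !φ) = !3 = 1
ψ -> φ = 2 -> 3 = 4
ψ -> φ = 2 -> 3 = 4
(ψ -> φ) -> (ψ -> φ) = 4 -> 4 = 4
φ <-> χ = 3 <-> 2 = 3
χ -> (φ <-> χ) = 2 -> 3 = 4
((ψ -> φ) -> (ψ -> φ)) -> (χ -> (φ <-> χ)) = 4 -> 4 = 4
!((χ || ψ) <-> !φ) || (((ψ -> φ) -> (ψ -> φ)) -> (χ -> (φ <-> χ))) = 1 || 4 = 4
!φ = !3 = 1
φ <-> χ = 3 <-> 2 = 3
φ || (φ <-> χ) = 3 || 3 = 3
!φ || (φ || (φ <-> χ)) = 1 || 3 = 3
φ || ψ = 3 || 2 = 3
!(φ || ψ) = !3 = 1
ψ <-> ψ = 2 <-> 2 = 4
!φ = !3 = 1
(ψ <-> ψ) || !φ = 4 || 1 = 4
!(φ || ψ) -> ((ψ <-> ψ) || !φ) = 1 -> 4 = 4
(!φ || (φ || (φ <-> χ))) -> (!(φ || ψ) -> ((ψ <-> ψ) || !φ)) = 3 -> 4 = 4
(!((χ || ψ) <-> !φ) || (((ψ -> φ) -> (ψ -> φ)) -> (χ -> (φ <-> χ)))) || ((!φ || (φ || (φ <-> χ))) -> (!(φ || ψ) -> ((ψ <-> ψ) || !φ))) = 4 || 4 = 4
φ || φ = 3 || 3 = 3
χ || (φ || φ) = 2 || 3 = 3
!(χ || (φ || φ)) = !3 = 1
φ -> χ = 3 -> 2 = 3
ψ || χ = 2 || 2 = 2
(φ -> χ) || (ψ || χ) = 3 || 2 = 3
χ || ψ = 2 || 2 = 2
((φ -> χ) || (ψ || χ)) <-> (χ || ψ) = 3 <-> 2 = 3
!(χ || (φ || φ)) -> (((φ -> χ) || (ψ || χ)) <-> (χ || ψ)) = 1 -> 3 = 4
χ -> φ = 2 -> 3 = 4
!(χ -> φ) = !4 = 0
φ -> φ = 3 -> 3 = 4
(φ -> φ) || χ = 4 || 2 = 4
!(χ -> φ) -> ((φ -> φ) || χ) = 0 -> 4 = 4
!(!(χ -> φ) -> ((φ -> φ) || χ)) = !4 = 0
(!(χ || (φ || φ)) -> (((φ -> χ) || (ψ || χ)) <-> (χ || ψ))) <-> !(!(χ -> φ) -> ((φ -> φ) || χ)) = 4 <-> 0 = 0
((!((χ || ψ) <-> !φ) || (((ψ -> φ) -> (ψ -> φ)) -> (χ -> (φ <-> χ)))) || ((!φ || (φ || (φ <-> χ))) -> (!(φ || ψ) -> ((ψ <-> ψ) || !φ)))) || ((!(χ || (φ || φ)) -> (((φ -> χ) || (ψ || χ)) <-> (χ || ψ))) <-> !(!(χ -> φ) -> ((φ -> φ) || χ))) = 4 || 0 = 4

4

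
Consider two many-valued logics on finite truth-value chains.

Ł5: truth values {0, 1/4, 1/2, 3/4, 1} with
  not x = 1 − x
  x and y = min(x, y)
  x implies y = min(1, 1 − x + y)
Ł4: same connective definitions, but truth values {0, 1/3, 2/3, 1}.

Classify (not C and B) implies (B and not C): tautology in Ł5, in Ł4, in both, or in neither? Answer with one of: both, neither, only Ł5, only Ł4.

both

In Ł5: every assignment gives 1 — tautology.
In Ł4: every assignment gives 1 — tautology.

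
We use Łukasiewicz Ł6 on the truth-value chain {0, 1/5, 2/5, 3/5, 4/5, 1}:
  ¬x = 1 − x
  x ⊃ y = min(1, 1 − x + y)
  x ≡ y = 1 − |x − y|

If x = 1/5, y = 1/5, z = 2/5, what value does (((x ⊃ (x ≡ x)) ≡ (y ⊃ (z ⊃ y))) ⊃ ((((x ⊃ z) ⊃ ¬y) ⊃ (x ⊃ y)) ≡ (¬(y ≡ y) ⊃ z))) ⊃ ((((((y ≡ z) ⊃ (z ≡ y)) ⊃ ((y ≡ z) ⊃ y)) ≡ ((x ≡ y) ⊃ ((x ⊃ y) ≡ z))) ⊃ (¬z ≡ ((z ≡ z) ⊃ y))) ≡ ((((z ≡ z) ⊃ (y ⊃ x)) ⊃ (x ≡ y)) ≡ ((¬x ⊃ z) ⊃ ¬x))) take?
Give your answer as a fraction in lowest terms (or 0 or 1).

x ≡ x = 1/5 ≡ 1/5 = 1
x ⊃ (x ≡ x) = 1/5 ⊃ 1 = 1
z ⊃ y = 2/5 ⊃ 1/5 = 4/5
y ⊃ (z ⊃ y) = 1/5 ⊃ 4/5 = 1
(x ⊃ (x ≡ x)) ≡ (y ⊃ (z ⊃ y)) = 1 ≡ 1 = 1
x ⊃ z = 1/5 ⊃ 2/5 = 1
¬y = ¬1/5 = 4/5
(x ⊃ z) ⊃ ¬y = 1 ⊃ 4/5 = 4/5
x ⊃ y = 1/5 ⊃ 1/5 = 1
((x ⊃ z) ⊃ ¬y) ⊃ (x ⊃ y) = 4/5 ⊃ 1 = 1
y ≡ y = 1/5 ≡ 1/5 = 1
¬(y ≡ y) = ¬1 = 0
¬(y ≡ y) ⊃ z = 0 ⊃ 2/5 = 1
(((x ⊃ z) ⊃ ¬y) ⊃ (x ⊃ y)) ≡ (¬(y ≡ y) ⊃ z) = 1 ≡ 1 = 1
((x ⊃ (x ≡ x)) ≡ (y ⊃ (z ⊃ y))) ⊃ ((((x ⊃ z) ⊃ ¬y) ⊃ (x ⊃ y)) ≡ (¬(y ≡ y) ⊃ z)) = 1 ⊃ 1 = 1
y ≡ z = 1/5 ≡ 2/5 = 4/5
z ≡ y = 2/5 ≡ 1/5 = 4/5
(y ≡ z) ⊃ (z ≡ y) = 4/5 ⊃ 4/5 = 1
y ≡ z = 1/5 ≡ 2/5 = 4/5
(y ≡ z) ⊃ y = 4/5 ⊃ 1/5 = 2/5
((y ≡ z) ⊃ (z ≡ y)) ⊃ ((y ≡ z) ⊃ y) = 1 ⊃ 2/5 = 2/5
x ≡ y = 1/5 ≡ 1/5 = 1
x ⊃ y = 1/5 ⊃ 1/5 = 1
(x ⊃ y) ≡ z = 1 ≡ 2/5 = 2/5
(x ≡ y) ⊃ ((x ⊃ y) ≡ z) = 1 ⊃ 2/5 = 2/5
(((y ≡ z) ⊃ (z ≡ y)) ⊃ ((y ≡ z) ⊃ y)) ≡ ((x ≡ y) ⊃ ((x ⊃ y) ≡ z)) = 2/5 ≡ 2/5 = 1
¬z = ¬2/5 = 3/5
z ≡ z = 2/5 ≡ 2/5 = 1
(z ≡ z) ⊃ y = 1 ⊃ 1/5 = 1/5
¬z ≡ ((z ≡ z) ⊃ y) = 3/5 ≡ 1/5 = 3/5
((((y ≡ z) ⊃ (z ≡ y)) ⊃ ((y ≡ z) ⊃ y)) ≡ ((x ≡ y) ⊃ ((x ⊃ y) ≡ z))) ⊃ (¬z ≡ ((z ≡ z) ⊃ y)) = 1 ⊃ 3/5 = 3/5
z ≡ z = 2/5 ≡ 2/5 = 1
y ⊃ x = 1/5 ⊃ 1/5 = 1
(z ≡ z) ⊃ (y ⊃ x) = 1 ⊃ 1 = 1
x ≡ y = 1/5 ≡ 1/5 = 1
((z ≡ z) ⊃ (y ⊃ x)) ⊃ (x ≡ y) = 1 ⊃ 1 = 1
¬x = ¬1/5 = 4/5
¬x ⊃ z = 4/5 ⊃ 2/5 = 3/5
¬x = ¬1/5 = 4/5
(¬x ⊃ z) ⊃ ¬x = 3/5 ⊃ 4/5 = 1
(((z ≡ z) ⊃ (y ⊃ x)) ⊃ (x ≡ y)) ≡ ((¬x ⊃ z) ⊃ ¬x) = 1 ≡ 1 = 1
(((((y ≡ z) ⊃ (z ≡ y)) ⊃ ((y ≡ z) ⊃ y)) ≡ ((x ≡ y) ⊃ ((x ⊃ y) ≡ z))) ⊃ (¬z ≡ ((z ≡ z) ⊃ y))) ≡ ((((z ≡ z) ⊃ (y ⊃ x)) ⊃ (x ≡ y)) ≡ ((¬x ⊃ z) ⊃ ¬x)) = 3/5 ≡ 1 = 3/5
(((x ⊃ (x ≡ x)) ≡ (y ⊃ (z ⊃ y))) ⊃ ((((x ⊃ z) ⊃ ¬y) ⊃ (x ⊃ y)) ≡ (¬(y ≡ y) ⊃ z))) ⊃ ((((((y ≡ z) ⊃ (z ≡ y)) ⊃ ((y ≡ z) ⊃ y)) ≡ ((x ≡ y) ⊃ ((x ⊃ y) ≡ z))) ⊃ (¬z ≡ ((z ≡ z) ⊃ y))) ≡ ((((z ≡ z) ⊃ (y ⊃ x)) ⊃ (x ≡ y)) ≡ ((¬x ⊃ z) ⊃ ¬x))) = 1 ⊃ 3/5 = 3/5

3/5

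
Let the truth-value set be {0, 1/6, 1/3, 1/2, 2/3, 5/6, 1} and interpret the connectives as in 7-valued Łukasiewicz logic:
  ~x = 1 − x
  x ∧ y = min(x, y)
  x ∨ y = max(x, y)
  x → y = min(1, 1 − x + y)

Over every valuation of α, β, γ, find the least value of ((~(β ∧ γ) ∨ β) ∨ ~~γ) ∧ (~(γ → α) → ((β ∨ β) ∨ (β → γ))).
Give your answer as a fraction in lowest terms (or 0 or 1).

1/2

Take α = 0, β = 1/2, γ = 1/2:
β ∧ γ = 1/2 ∧ 1/2 = 1/2
~(β ∧ γ) = ~1/2 = 1/2
~(β ∧ γ) ∨ β = 1/2 ∨ 1/2 = 1/2
~γ = ~1/2 = 1/2
~~γ = ~1/2 = 1/2
(~(β ∧ γ) ∨ β) ∨ ~~γ = 1/2 ∨ 1/2 = 1/2
γ → α = 1/2 → 0 = 1/2
~(γ → α) = ~1/2 = 1/2
β ∨ β = 1/2 ∨ 1/2 = 1/2
β → γ = 1/2 → 1/2 = 1
(β ∨ β) ∨ (β → γ) = 1/2 ∨ 1 = 1
~(γ → α) → ((β ∨ β) ∨ (β → γ)) = 1/2 → 1 = 1
((~(β ∧ γ) ∨ β) ∨ ~~γ) ∧ (~(γ → α) → ((β ∨ β) ∨ (β → γ))) = 1/2 ∧ 1 = 1/2
No assignment yields a value below 1/2, so this is the minimum.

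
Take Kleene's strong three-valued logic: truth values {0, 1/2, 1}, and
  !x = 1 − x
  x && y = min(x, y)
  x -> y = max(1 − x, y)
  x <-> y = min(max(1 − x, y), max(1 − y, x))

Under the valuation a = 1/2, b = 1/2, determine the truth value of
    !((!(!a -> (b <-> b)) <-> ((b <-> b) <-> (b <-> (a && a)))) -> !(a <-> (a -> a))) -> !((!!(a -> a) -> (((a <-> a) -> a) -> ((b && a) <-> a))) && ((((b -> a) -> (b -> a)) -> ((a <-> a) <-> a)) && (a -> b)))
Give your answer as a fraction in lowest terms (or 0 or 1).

1/2

!a = !1/2 = 1/2
b <-> b = 1/2 <-> 1/2 = 1/2
!a -> (b <-> b) = 1/2 -> 1/2 = 1/2
!(!a -> (b <-> b)) = !1/2 = 1/2
b <-> b = 1/2 <-> 1/2 = 1/2
a && a = 1/2 && 1/2 = 1/2
b <-> (a && a) = 1/2 <-> 1/2 = 1/2
(b <-> b) <-> (b <-> (a && a)) = 1/2 <-> 1/2 = 1/2
!(!a -> (b <-> b)) <-> ((b <-> b) <-> (b <-> (a && a))) = 1/2 <-> 1/2 = 1/2
a -> a = 1/2 -> 1/2 = 1/2
a <-> (a -> a) = 1/2 <-> 1/2 = 1/2
!(a <-> (a -> a)) = !1/2 = 1/2
(!(!a -> (b <-> b)) <-> ((b <-> b) <-> (b <-> (a && a)))) -> !(a <-> (a -> a)) = 1/2 -> 1/2 = 1/2
!((!(!a -> (b <-> b)) <-> ((b <-> b) <-> (b <-> (a && a)))) -> !(a <-> (a -> a))) = !1/2 = 1/2
a -> a = 1/2 -> 1/2 = 1/2
!(a -> a) = !1/2 = 1/2
!!(a -> a) = !1/2 = 1/2
a <-> a = 1/2 <-> 1/2 = 1/2
(a <-> a) -> a = 1/2 -> 1/2 = 1/2
b && a = 1/2 && 1/2 = 1/2
(b && a) <-> a = 1/2 <-> 1/2 = 1/2
((a <-> a) -> a) -> ((b && a) <-> a) = 1/2 -> 1/2 = 1/2
!!(a -> a) -> (((a <-> a) -> a) -> ((b && a) <-> a)) = 1/2 -> 1/2 = 1/2
b -> a = 1/2 -> 1/2 = 1/2
b -> a = 1/2 -> 1/2 = 1/2
(b -> a) -> (b -> a) = 1/2 -> 1/2 = 1/2
a <-> a = 1/2 <-> 1/2 = 1/2
(a <-> a) <-> a = 1/2 <-> 1/2 = 1/2
((b -> a) -> (b -> a)) -> ((a <-> a) <-> a) = 1/2 -> 1/2 = 1/2
a -> b = 1/2 -> 1/2 = 1/2
(((b -> a) -> (b -> a)) -> ((a <-> a) <-> a)) && (a -> b) = 1/2 && 1/2 = 1/2
(!!(a -> a) -> (((a <-> a) -> a) -> ((b && a) <-> a))) && ((((b -> a) -> (b -> a)) -> ((a <-> a) <-> a)) && (a -> b)) = 1/2 && 1/2 = 1/2
!((!!(a -> a) -> (((a <-> a) -> a) -> ((b && a) <-> a))) && ((((b -> a) -> (b -> a)) -> ((a <-> a) <-> a)) && (a -> b))) = !1/2 = 1/2
!((!(!a -> (b <-> b)) <-> ((b <-> b) <-> (b <-> (a && a)))) -> !(a <-> (a -> a))) -> !((!!(a -> a) -> (((a <-> a) -> a) -> ((b && a) <-> a))) && ((((b -> a) -> (b -> a)) -> ((a <-> a) <-> a)) && (a -> b))) = 1/2 -> 1/2 = 1/2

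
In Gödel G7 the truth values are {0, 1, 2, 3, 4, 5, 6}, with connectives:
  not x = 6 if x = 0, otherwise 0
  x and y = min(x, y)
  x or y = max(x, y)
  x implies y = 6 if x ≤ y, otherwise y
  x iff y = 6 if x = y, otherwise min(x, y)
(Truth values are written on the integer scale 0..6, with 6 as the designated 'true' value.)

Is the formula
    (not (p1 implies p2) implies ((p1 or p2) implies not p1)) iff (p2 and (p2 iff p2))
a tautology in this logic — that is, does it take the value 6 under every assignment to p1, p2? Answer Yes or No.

Counterexample: take p1 = 0, p2 = 0.
p1 implies p2 = 0 implies 0 = 6
not (p1 implies p2) = not 6 = 0
p1 or p2 = 0 or 0 = 0
not p1 = not 0 = 6
(p1 or p2) implies not p1 = 0 implies 6 = 6
not (p1 implies p2) implies ((p1 or p2) implies not p1) = 0 implies 6 = 6
p2 iff p2 = 0 iff 0 = 6
p2 and (p2 iff p2) = 0 and 6 = 0
(not (p1 implies p2) implies ((p1 or p2) implies not p1)) iff (p2 and (p2 iff p2)) = 6 iff 0 = 0
This gives 0 ≠ 6.

No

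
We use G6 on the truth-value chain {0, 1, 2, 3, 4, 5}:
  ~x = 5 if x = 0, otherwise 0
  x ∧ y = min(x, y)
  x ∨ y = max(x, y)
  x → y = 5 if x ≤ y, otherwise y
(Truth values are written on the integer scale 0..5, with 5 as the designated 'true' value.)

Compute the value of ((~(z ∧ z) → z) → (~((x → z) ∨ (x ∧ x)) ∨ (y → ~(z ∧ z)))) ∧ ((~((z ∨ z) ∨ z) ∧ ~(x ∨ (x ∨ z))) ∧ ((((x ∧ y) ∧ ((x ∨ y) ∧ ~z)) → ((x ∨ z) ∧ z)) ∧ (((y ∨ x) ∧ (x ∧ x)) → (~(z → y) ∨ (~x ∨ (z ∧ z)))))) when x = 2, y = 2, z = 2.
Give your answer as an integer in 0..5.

0

z ∧ z = 2 ∧ 2 = 2
~(z ∧ z) = ~2 = 0
~(z ∧ z) → z = 0 → 2 = 5
x → z = 2 → 2 = 5
x ∧ x = 2 ∧ 2 = 2
(x → z) ∨ (x ∧ x) = 5 ∨ 2 = 5
~((x → z) ∨ (x ∧ x)) = ~5 = 0
z ∧ z = 2 ∧ 2 = 2
~(z ∧ z) = ~2 = 0
y → ~(z ∧ z) = 2 → 0 = 0
~((x → z) ∨ (x ∧ x)) ∨ (y → ~(z ∧ z)) = 0 ∨ 0 = 0
(~(z ∧ z) → z) → (~((x → z) ∨ (x ∧ x)) ∨ (y → ~(z ∧ z))) = 5 → 0 = 0
z ∨ z = 2 ∨ 2 = 2
(z ∨ z) ∨ z = 2 ∨ 2 = 2
~((z ∨ z) ∨ z) = ~2 = 0
x ∨ z = 2 ∨ 2 = 2
x ∨ (x ∨ z) = 2 ∨ 2 = 2
~(x ∨ (x ∨ z)) = ~2 = 0
~((z ∨ z) ∨ z) ∧ ~(x ∨ (x ∨ z)) = 0 ∧ 0 = 0
x ∧ y = 2 ∧ 2 = 2
x ∨ y = 2 ∨ 2 = 2
~z = ~2 = 0
(x ∨ y) ∧ ~z = 2 ∧ 0 = 0
(x ∧ y) ∧ ((x ∨ y) ∧ ~z) = 2 ∧ 0 = 0
x ∨ z = 2 ∨ 2 = 2
(x ∨ z) ∧ z = 2 ∧ 2 = 2
((x ∧ y) ∧ ((x ∨ y) ∧ ~z)) → ((x ∨ z) ∧ z) = 0 → 2 = 5
y ∨ x = 2 ∨ 2 = 2
x ∧ x = 2 ∧ 2 = 2
(y ∨ x) ∧ (x ∧ x) = 2 ∧ 2 = 2
z → y = 2 → 2 = 5
~(z → y) = ~5 = 0
~x = ~2 = 0
z ∧ z = 2 ∧ 2 = 2
~x ∨ (z ∧ z) = 0 ∨ 2 = 2
~(z → y) ∨ (~x ∨ (z ∧ z)) = 0 ∨ 2 = 2
((y ∨ x) ∧ (x ∧ x)) → (~(z → y) ∨ (~x ∨ (z ∧ z))) = 2 → 2 = 5
(((x ∧ y) ∧ ((x ∨ y) ∧ ~z)) → ((x ∨ z) ∧ z)) ∧ (((y ∨ x) ∧ (x ∧ x)) → (~(z → y) ∨ (~x ∨ (z ∧ z)))) = 5 ∧ 5 = 5
(~((z ∨ z) ∨ z) ∧ ~(x ∨ (x ∨ z))) ∧ ((((x ∧ y) ∧ ((x ∨ y) ∧ ~z)) → ((x ∨ z) ∧ z)) ∧ (((y ∨ x) ∧ (x ∧ x)) → (~(z → y) ∨ (~x ∨ (z ∧ z))))) = 0 ∧ 5 = 0
((~(z ∧ z) → z) → (~((x → z) ∨ (x ∧ x)) ∨ (y → ~(z ∧ z)))) ∧ ((~((z ∨ z) ∨ z) ∧ ~(x ∨ (x ∨ z))) ∧ ((((x ∧ y) ∧ ((x ∨ y) ∧ ~z)) → ((x ∨ z) ∧ z)) ∧ (((y ∨ x) ∧ (x ∧ x)) → (~(z → y) ∨ (~x ∨ (z ∧ z)))))) = 0 ∧ 0 = 0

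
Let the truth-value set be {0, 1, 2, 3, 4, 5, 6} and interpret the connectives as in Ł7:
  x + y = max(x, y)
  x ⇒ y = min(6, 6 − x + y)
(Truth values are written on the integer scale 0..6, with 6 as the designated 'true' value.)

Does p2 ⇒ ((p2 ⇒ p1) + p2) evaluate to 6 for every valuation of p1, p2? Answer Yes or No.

Yes

At p1 = 2, p2 = 0, for instance:
p2 ⇒ p1 = 0 ⇒ 2 = 6
(p2 ⇒ p1) + p2 = 6 + 0 = 6
p2 ⇒ ((p2 ⇒ p1) + p2) = 0 ⇒ 6 = 6
and checking the remaining 48 assignments likewise gives ≥ 6 in every case.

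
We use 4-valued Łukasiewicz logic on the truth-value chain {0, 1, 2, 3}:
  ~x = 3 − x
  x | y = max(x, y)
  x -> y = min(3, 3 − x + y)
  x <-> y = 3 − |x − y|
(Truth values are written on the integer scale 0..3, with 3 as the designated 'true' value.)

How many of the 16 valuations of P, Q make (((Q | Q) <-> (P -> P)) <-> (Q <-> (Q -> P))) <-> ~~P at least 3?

7

P = 0, Q = 0 ↦ 0  <
P = 0, Q = 1 ↦ 1  <
P = 0, Q = 2 ↦ 0  <
P = 0, Q = 3 ↦ 3  ≥
P = 1, Q = 0 ↦ 1  <
P = 1, Q = 1 ↦ 1  <
P = 1, Q = 2 ↦ 2  <
P = 1, Q = 3 ↦ 3  ≥
P = 2, Q = 0 ↦ 2  <
P = 2, Q = 1 ↦ 2  <
P = 2, Q = 2 ↦ 2  <
P = 2, Q = 3 ↦ 3  ≥
P = 3, Q = 0 ↦ 3  ≥
P = 3, Q = 1 ↦ 3  ≥
P = 3, Q = 2 ↦ 3  ≥
P = 3, Q = 3 ↦ 3  ≥
So 7 of the 16 assignments meet the threshold.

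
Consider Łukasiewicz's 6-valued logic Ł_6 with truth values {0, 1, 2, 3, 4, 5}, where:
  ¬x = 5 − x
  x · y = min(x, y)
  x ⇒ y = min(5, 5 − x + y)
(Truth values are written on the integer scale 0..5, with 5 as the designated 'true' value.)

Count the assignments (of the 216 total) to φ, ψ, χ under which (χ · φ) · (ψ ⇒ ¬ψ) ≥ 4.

value 5: 3 assignments (counts)
value 4: 13 assignments (counts)
value 3: 20 assignments
value 2: 44 assignments
value 1: 45 assignments
value 0: 91 assignments
So 16 of the 216 assignments meet the threshold.

16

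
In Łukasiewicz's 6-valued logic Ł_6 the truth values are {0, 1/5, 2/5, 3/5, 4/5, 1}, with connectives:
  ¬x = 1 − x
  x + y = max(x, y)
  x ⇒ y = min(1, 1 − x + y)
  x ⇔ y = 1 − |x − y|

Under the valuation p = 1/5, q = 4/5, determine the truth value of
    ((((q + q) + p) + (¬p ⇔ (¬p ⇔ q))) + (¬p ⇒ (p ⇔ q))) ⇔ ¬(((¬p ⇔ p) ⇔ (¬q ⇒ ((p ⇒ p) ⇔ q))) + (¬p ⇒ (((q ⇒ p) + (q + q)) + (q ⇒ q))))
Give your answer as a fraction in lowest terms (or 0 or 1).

1/5

q + q = 4/5 + 4/5 = 4/5
(q + q) + p = 4/5 + 1/5 = 4/5
¬p = ¬1/5 = 4/5
¬p = ¬1/5 = 4/5
¬p ⇔ q = 4/5 ⇔ 4/5 = 1
¬p ⇔ (¬p ⇔ q) = 4/5 ⇔ 1 = 4/5
((q + q) + p) + (¬p ⇔ (¬p ⇔ q)) = 4/5 + 4/5 = 4/5
¬p = ¬1/5 = 4/5
p ⇔ q = 1/5 ⇔ 4/5 = 2/5
¬p ⇒ (p ⇔ q) = 4/5 ⇒ 2/5 = 3/5
(((q + q) + p) + (¬p ⇔ (¬p ⇔ q))) + (¬p ⇒ (p ⇔ q)) = 4/5 + 3/5 = 4/5
¬p = ¬1/5 = 4/5
¬p ⇔ p = 4/5 ⇔ 1/5 = 2/5
¬q = ¬4/5 = 1/5
p ⇒ p = 1/5 ⇒ 1/5 = 1
(p ⇒ p) ⇔ q = 1 ⇔ 4/5 = 4/5
¬q ⇒ ((p ⇒ p) ⇔ q) = 1/5 ⇒ 4/5 = 1
(¬p ⇔ p) ⇔ (¬q ⇒ ((p ⇒ p) ⇔ q)) = 2/5 ⇔ 1 = 2/5
¬p = ¬1/5 = 4/5
q ⇒ p = 4/5 ⇒ 1/5 = 2/5
q + q = 4/5 + 4/5 = 4/5
(q ⇒ p) + (q + q) = 2/5 + 4/5 = 4/5
q ⇒ q = 4/5 ⇒ 4/5 = 1
((q ⇒ p) + (q + q)) + (q ⇒ q) = 4/5 + 1 = 1
¬p ⇒ (((q ⇒ p) + (q + q)) + (q ⇒ q)) = 4/5 ⇒ 1 = 1
((¬p ⇔ p) ⇔ (¬q ⇒ ((p ⇒ p) ⇔ q))) + (¬p ⇒ (((q ⇒ p) + (q + q)) + (q ⇒ q))) = 2/5 + 1 = 1
¬(((¬p ⇔ p) ⇔ (¬q ⇒ ((p ⇒ p) ⇔ q))) + (¬p ⇒ (((q ⇒ p) + (q + q)) + (q ⇒ q)))) = ¬1 = 0
((((q + q) + p) + (¬p ⇔ (¬p ⇔ q))) + (¬p ⇒ (p ⇔ q))) ⇔ ¬(((¬p ⇔ p) ⇔ (¬q ⇒ ((p ⇒ p) ⇔ q))) + (¬p ⇒ (((q ⇒ p) + (q + q)) + (q ⇒ q)))) = 4/5 ⇔ 0 = 1/5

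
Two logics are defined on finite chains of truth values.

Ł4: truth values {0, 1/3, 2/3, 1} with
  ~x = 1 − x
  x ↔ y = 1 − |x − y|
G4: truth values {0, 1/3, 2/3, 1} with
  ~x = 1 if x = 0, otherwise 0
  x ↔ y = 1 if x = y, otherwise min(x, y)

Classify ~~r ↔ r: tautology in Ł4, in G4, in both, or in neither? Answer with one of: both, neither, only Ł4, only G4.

In Ł4: every assignment gives 1 — tautology.
In G4: at r = 1/3 the value is 1/3 — not a tautology.

only Ł4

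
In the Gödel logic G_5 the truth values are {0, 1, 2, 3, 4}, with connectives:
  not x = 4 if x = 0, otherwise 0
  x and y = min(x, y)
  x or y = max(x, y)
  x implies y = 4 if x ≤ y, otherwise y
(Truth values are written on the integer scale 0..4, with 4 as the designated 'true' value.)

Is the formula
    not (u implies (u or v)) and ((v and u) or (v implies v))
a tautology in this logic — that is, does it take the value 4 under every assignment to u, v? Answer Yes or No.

Counterexample: take u = 0, v = 0.
u or v = 0 or 0 = 0
u implies (u or v) = 0 implies 0 = 4
not (u implies (u or v)) = not 4 = 0
v and u = 0 and 0 = 0
v implies v = 0 implies 0 = 4
(v and u) or (v implies v) = 0 or 4 = 4
not (u implies (u or v)) and ((v and u) or (v implies v)) = 0 and 4 = 0
This gives 0 ≠ 4.

No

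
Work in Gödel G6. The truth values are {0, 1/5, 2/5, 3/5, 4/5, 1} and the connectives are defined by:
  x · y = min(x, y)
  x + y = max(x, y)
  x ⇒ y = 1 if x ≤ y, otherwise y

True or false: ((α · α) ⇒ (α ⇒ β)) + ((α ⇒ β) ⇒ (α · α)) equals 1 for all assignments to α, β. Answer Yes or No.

Yes

At α = 4/5, β = 4/5, for instance:
α · α = 4/5 · 4/5 = 4/5
α ⇒ β = 4/5 ⇒ 4/5 = 1
(α · α) ⇒ (α ⇒ β) = 4/5 ⇒ 1 = 1
(α ⇒ β) ⇒ (α · α) = 1 ⇒ 4/5 = 4/5
((α · α) ⇒ (α ⇒ β)) + ((α ⇒ β) ⇒ (α · α)) = 1 + 4/5 = 1
and checking the remaining 35 assignments likewise gives ≥ 1 in every case.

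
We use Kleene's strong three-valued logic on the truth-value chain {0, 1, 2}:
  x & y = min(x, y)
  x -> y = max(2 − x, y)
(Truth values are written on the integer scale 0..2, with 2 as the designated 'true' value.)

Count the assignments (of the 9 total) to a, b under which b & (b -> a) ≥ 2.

1

a = 0, b = 0 ↦ 0  <
a = 0, b = 1 ↦ 1  <
a = 0, b = 2 ↦ 0  <
a = 1, b = 0 ↦ 0  <
a = 1, b = 1 ↦ 1  <
a = 1, b = 2 ↦ 1  <
a = 2, b = 0 ↦ 0  <
a = 2, b = 1 ↦ 1  <
a = 2, b = 2 ↦ 2  ≥
So 1 of the 9 assignments meets the threshold.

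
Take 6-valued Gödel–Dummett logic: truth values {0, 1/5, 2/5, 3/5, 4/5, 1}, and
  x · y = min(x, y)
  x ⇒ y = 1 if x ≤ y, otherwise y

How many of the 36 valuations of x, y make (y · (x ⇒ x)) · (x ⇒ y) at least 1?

6

value 1: 6 assignments (counts)
value 4/5: 6 assignments
value 3/5: 6 assignments
value 2/5: 6 assignments
value 1/5: 6 assignments
value 0: 6 assignments
So 6 of the 36 assignments meet the threshold.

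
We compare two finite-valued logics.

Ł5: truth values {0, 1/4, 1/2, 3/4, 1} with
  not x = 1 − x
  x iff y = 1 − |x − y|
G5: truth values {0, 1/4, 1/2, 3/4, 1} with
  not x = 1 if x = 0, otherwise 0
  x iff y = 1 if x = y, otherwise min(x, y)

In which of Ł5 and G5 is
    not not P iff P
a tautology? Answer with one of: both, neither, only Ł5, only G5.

In Ł5: every assignment gives 1 — tautology.
In G5: at P = 1/4 the value is 1/4 — not a tautology.

only Ł5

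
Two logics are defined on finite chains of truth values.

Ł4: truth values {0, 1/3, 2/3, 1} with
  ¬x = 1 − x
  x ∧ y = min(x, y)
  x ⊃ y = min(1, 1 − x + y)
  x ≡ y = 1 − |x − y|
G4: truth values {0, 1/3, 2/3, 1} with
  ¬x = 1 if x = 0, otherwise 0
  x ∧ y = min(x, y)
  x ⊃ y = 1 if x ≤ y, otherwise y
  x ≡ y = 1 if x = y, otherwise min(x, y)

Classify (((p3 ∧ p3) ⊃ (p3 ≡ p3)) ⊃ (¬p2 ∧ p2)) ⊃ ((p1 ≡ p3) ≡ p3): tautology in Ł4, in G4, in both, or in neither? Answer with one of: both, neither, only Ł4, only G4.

In Ł4: at p1 = 0, p2 = 1/3, p3 = 0 the value is 2/3 — not a tautology.
In G4: every assignment gives 1 — tautology.

only G4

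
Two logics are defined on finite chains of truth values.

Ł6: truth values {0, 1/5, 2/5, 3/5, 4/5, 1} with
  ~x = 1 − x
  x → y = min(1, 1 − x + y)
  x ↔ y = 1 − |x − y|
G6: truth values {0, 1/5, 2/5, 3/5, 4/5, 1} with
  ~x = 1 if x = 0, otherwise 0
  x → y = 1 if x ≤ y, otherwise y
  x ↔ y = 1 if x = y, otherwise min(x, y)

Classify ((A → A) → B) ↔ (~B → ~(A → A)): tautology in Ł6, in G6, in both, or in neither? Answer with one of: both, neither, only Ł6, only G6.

In Ł6: every assignment gives 1 — tautology.
In G6: at A = 0, B = 1/5 the value is 1/5 — not a tautology.

only Ł6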